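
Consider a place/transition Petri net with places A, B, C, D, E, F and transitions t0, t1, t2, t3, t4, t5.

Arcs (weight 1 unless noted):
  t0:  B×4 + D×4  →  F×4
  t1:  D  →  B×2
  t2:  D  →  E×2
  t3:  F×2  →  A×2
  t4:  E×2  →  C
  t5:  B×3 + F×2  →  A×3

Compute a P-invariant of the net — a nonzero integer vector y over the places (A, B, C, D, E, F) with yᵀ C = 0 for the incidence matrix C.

y = (A:3, B:1, C:2, D:2, E:1, F:3)

Incidence matrix C (rows=places, cols=transitions):
       t0   t1   t2   t3   t4   t5
    A   0    0    0    2    0    3
    B  -4    2    0    0    0   -3
    C   0    0    0    0    1    0
    D  -4   -1   -1    0    0    0
    E   0    0    2    0   -2    0
    F   4    0    0   -2    0   -2

Candidate y = [3, 1, 2, 2, 1, 3]; check y·C column-wise:
  col t0: 3·0 + 1·-4 + 2·0 + 2·-4 + 1·0 + 3·4 = 0
  col t1: 3·0 + 1·2 + 2·0 + 2·-1 + 1·0 + 3·0 = 0
  col t2: 3·0 + 1·0 + 2·0 + 2·-1 + 1·2 + 3·0 = 0
  col t3: 3·2 + 1·0 + 2·0 + 2·0 + 1·0 + 3·-2 = 0
  col t4: 3·0 + 1·0 + 2·1 + 2·0 + 1·-2 + 3·0 = 0
  col t5: 3·3 + 1·-3 + 2·0 + 2·0 + 1·0 + 3·-2 = 0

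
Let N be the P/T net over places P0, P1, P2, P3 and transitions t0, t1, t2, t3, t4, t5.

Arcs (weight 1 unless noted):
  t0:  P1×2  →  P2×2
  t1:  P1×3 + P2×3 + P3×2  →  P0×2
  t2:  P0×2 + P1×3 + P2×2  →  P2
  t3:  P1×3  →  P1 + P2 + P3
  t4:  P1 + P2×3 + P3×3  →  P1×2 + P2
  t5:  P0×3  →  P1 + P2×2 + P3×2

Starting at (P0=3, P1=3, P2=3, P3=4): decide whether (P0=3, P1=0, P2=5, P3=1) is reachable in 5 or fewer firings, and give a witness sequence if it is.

step 1: fire t0:  (P0=3, P1=3, P2=3, P3=4) → (P0=3, P1=1, P2=5, P3=4)
step 2: fire t4:  (P0=3, P1=1, P2=5, P3=4) → (P0=3, P1=2, P2=3, P3=1)
step 3: fire t0:  (P0=3, P1=2, P2=3, P3=1) → (P0=3, P1=0, P2=5, P3=1)

YES — reachable via ⟨t0, t4, t0⟩ (3 firings)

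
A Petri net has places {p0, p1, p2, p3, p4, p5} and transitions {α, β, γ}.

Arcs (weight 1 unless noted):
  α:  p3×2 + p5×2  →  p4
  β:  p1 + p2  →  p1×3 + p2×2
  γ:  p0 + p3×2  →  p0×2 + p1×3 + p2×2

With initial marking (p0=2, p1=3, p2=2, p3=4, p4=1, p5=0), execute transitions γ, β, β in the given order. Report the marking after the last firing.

(p0=3, p1=10, p2=6, p3=2, p4=1, p5=0)

step 1: fire γ:  (p0=2, p1=3, p2=2, p3=4, p4=1, p5=0) → (p0=3, p1=6, p2=4, p3=2, p4=1, p5=0)
step 2: fire β:  (p0=3, p1=6, p2=4, p3=2, p4=1, p5=0) → (p0=3, p1=8, p2=5, p3=2, p4=1, p5=0)
step 3: fire β:  (p0=3, p1=8, p2=5, p3=2, p4=1, p5=0) → (p0=3, p1=10, p2=6, p3=2, p4=1, p5=0)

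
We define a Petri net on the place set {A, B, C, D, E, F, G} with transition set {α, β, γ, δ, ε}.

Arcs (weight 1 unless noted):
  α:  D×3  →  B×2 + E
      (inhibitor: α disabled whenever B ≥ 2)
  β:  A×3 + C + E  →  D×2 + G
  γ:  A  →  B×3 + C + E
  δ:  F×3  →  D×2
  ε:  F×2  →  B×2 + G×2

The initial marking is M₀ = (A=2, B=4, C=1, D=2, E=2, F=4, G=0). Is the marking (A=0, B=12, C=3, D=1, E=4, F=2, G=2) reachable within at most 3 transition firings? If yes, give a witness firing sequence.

depth 0: 1 marking
depth 1: 4 markings reached so far
depth 2: 8 markings reached so far
depth 3: 11 markings reached so far
target is not among the 11 markings reachable within 3 steps

NO — not reachable within 3 firings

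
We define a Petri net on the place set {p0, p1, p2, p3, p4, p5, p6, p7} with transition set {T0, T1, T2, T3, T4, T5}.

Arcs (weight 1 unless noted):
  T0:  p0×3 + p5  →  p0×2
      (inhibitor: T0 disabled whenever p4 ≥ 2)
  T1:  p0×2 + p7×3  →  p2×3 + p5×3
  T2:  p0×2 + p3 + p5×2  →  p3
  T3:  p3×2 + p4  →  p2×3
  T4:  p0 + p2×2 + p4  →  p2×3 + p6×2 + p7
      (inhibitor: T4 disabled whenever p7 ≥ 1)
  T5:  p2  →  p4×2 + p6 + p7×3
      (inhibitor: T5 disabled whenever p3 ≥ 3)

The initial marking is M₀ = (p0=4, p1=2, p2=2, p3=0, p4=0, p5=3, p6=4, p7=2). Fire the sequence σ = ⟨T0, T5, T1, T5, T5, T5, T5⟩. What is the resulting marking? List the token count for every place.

step 1: fire T0:  (p0=4, p1=2, p2=2, p3=0, p4=0, p5=3, p6=4, p7=2) → (p0=3, p1=2, p2=2, p3=0, p4=0, p5=2, p6=4, p7=2)
step 2: fire T5:  (p0=3, p1=2, p2=2, p3=0, p4=0, p5=2, p6=4, p7=2) → (p0=3, p1=2, p2=1, p3=0, p4=2, p5=2, p6=5, p7=5)
step 3: fire T1:  (p0=3, p1=2, p2=1, p3=0, p4=2, p5=2, p6=5, p7=5) → (p0=1, p1=2, p2=4, p3=0, p4=2, p5=5, p6=5, p7=2)
step 4: fire T5:  (p0=1, p1=2, p2=4, p3=0, p4=2, p5=5, p6=5, p7=2) → (p0=1, p1=2, p2=3, p3=0, p4=4, p5=5, p6=6, p7=5)
step 5: fire T5:  (p0=1, p1=2, p2=3, p3=0, p4=4, p5=5, p6=6, p7=5) → (p0=1, p1=2, p2=2, p3=0, p4=6, p5=5, p6=7, p7=8)
step 6: fire T5:  (p0=1, p1=2, p2=2, p3=0, p4=6, p5=5, p6=7, p7=8) → (p0=1, p1=2, p2=1, p3=0, p4=8, p5=5, p6=8, p7=11)
step 7: fire T5:  (p0=1, p1=2, p2=1, p3=0, p4=8, p5=5, p6=8, p7=11) → (p0=1, p1=2, p2=0, p3=0, p4=10, p5=5, p6=9, p7=14)

(p0=1, p1=2, p2=0, p3=0, p4=10, p5=5, p6=9, p7=14)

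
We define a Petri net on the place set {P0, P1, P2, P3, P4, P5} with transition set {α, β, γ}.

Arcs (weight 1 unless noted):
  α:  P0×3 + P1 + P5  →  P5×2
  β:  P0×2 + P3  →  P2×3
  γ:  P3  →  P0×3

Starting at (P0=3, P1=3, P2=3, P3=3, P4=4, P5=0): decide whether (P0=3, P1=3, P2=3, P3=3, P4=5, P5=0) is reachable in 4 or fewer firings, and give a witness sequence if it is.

depth 0: 1 marking
depth 1: 3 markings reached so far
depth 2: 5 markings reached so far
depth 3: 8 markings reached so far
depth 4: 8 markings reached so far
(frontier empty at depth 4; search complete)
target is not among the 8 markings reachable within 4 steps

NO — not reachable within 4 firings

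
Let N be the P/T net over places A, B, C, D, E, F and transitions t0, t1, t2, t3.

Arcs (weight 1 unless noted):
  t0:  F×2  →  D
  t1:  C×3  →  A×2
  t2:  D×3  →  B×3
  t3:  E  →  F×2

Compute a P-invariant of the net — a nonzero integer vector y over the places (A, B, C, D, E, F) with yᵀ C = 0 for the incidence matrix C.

Incidence matrix C (rows=places, cols=transitions):
       t0   t1   t2   t3
    A   0    2    0    0
    B   0    0    3    0
    C   0   -3    0    0
    D   1    0   -3    0
    E   0    0    0   -1
    F  -2    0    0    2

Candidate y = [3, 0, 2, 0, 0, 0]; check y·C column-wise:
  col t0: 3·0 + 2·0 + 0·1 + 0·-2 = 0
  col t1: 3·2 + 2·-3 = 0
  col t2: 3·0 + 0·3 + 2·0 + 0·-3 = 0
  col t3: 3·0 + 2·0 + 0·-1 + 0·2 = 0

y = (A:3, B:0, C:2, D:0, E:0, F:0)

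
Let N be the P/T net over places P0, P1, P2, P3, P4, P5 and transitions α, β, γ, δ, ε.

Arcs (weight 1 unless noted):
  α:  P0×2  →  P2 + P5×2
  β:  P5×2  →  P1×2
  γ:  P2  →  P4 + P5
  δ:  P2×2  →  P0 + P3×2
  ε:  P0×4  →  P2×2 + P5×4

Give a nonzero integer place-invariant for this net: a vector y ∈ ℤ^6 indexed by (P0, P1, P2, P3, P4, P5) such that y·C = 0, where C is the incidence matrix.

Incidence matrix C (rows=places, cols=transitions):
        α    β    γ    δ    ε
   P0  -2    0    0    1   -4
   P1   0    2    0    0    0
   P2   1    0   -1   -2    2
   P3   0    0    0    2    0
   P4   0    0    1    0    0
   P5   2   -2    1    0    4

Candidate y = [2, 0, 4, 3, 4, 0]; check y·C column-wise:
  col α: 2·-2 + 4·1 + 3·0 + 4·0 + 0·2 = 0
  col β: 2·0 + 0·2 + 4·0 + 3·0 + 4·0 + 0·-2 = 0
  col γ: 2·0 + 4·-1 + 3·0 + 4·1 + 0·1 = 0
  col δ: 2·1 + 4·-2 + 3·2 + 4·0 = 0
  col ε: 2·-4 + 4·2 + 3·0 + 4·0 + 0·4 = 0

y = (P0:2, P1:0, P2:4, P3:3, P4:4, P5:0)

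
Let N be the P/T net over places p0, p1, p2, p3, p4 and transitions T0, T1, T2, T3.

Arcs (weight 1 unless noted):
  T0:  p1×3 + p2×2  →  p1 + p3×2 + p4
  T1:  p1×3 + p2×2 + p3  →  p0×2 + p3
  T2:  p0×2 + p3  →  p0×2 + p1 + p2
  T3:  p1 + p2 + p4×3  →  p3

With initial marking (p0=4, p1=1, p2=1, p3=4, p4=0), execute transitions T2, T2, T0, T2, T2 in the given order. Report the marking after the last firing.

step 1: fire T2:  (p0=4, p1=1, p2=1, p3=4, p4=0) → (p0=4, p1=2, p2=2, p3=3, p4=0)
step 2: fire T2:  (p0=4, p1=2, p2=2, p3=3, p4=0) → (p0=4, p1=3, p2=3, p3=2, p4=0)
step 3: fire T0:  (p0=4, p1=3, p2=3, p3=2, p4=0) → (p0=4, p1=1, p2=1, p3=4, p4=1)
step 4: fire T2:  (p0=4, p1=1, p2=1, p3=4, p4=1) → (p0=4, p1=2, p2=2, p3=3, p4=1)
step 5: fire T2:  (p0=4, p1=2, p2=2, p3=3, p4=1) → (p0=4, p1=3, p2=3, p3=2, p4=1)

(p0=4, p1=3, p2=3, p3=2, p4=1)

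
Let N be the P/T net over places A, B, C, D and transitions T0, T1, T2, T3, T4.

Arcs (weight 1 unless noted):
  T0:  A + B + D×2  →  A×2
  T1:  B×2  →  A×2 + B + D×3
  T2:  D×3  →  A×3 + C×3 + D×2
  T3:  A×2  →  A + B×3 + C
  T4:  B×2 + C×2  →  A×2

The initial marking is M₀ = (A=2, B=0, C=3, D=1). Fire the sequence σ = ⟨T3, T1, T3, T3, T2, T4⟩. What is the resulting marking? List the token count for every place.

step 1: fire T3:  (A=2, B=0, C=3, D=1) → (A=1, B=3, C=4, D=1)
step 2: fire T1:  (A=1, B=3, C=4, D=1) → (A=3, B=2, C=4, D=4)
step 3: fire T3:  (A=3, B=2, C=4, D=4) → (A=2, B=5, C=5, D=4)
step 4: fire T3:  (A=2, B=5, C=5, D=4) → (A=1, B=8, C=6, D=4)
step 5: fire T2:  (A=1, B=8, C=6, D=4) → (A=4, B=8, C=9, D=3)
step 6: fire T4:  (A=4, B=8, C=9, D=3) → (A=6, B=6, C=7, D=3)

(A=6, B=6, C=7, D=3)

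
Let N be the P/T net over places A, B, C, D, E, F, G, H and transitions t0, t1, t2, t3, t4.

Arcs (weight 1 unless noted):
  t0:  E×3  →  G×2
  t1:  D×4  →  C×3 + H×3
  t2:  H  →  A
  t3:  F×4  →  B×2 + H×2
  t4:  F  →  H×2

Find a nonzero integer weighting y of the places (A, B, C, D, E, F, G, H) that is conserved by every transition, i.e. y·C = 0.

Incidence matrix C (rows=places, cols=transitions):
       t0   t1   t2   t3   t4
    A   0    0    1    0    0
    B   0    0    0    2    0
    C   0    3    0    0    0
    D   0   -4    0    0    0
    E  -3    0    0    0    0
    F   0    0    0   -4   -1
    G   2    0    0    0    0
    H   0    3   -1    2    2

Candidate y = [0, 0, 4, 3, 0, 0, 0, 0]; check y·C column-wise:
  col t0: 4·0 + 3·0 + 0·-3 + 0·2 = 0
  col t1: 4·3 + 3·-4 + 0·3 = 0
  col t2: 0·1 + 4·0 + 3·0 + 0·-1 = 0
  col t3: 0·2 + 4·0 + 3·0 + 0·-4 + 0·2 = 0
  col t4: 4·0 + 3·0 + 0·-1 + 0·2 = 0

y = (A:0, B:0, C:4, D:3, E:0, F:0, G:0, H:0)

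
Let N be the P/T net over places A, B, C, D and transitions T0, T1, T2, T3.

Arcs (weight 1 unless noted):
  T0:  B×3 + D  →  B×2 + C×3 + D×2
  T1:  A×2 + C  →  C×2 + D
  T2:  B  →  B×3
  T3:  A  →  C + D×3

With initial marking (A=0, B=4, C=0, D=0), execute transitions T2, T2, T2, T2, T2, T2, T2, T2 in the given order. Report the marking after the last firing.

step 1: fire T2:  (A=0, B=4, C=0, D=0) → (A=0, B=6, C=0, D=0)
step 2: fire T2:  (A=0, B=6, C=0, D=0) → (A=0, B=8, C=0, D=0)
step 3: fire T2:  (A=0, B=8, C=0, D=0) → (A=0, B=10, C=0, D=0)
step 4: fire T2:  (A=0, B=10, C=0, D=0) → (A=0, B=12, C=0, D=0)
step 5: fire T2:  (A=0, B=12, C=0, D=0) → (A=0, B=14, C=0, D=0)
step 6: fire T2:  (A=0, B=14, C=0, D=0) → (A=0, B=16, C=0, D=0)
step 7: fire T2:  (A=0, B=16, C=0, D=0) → (A=0, B=18, C=0, D=0)
step 8: fire T2:  (A=0, B=18, C=0, D=0) → (A=0, B=20, C=0, D=0)

(A=0, B=20, C=0, D=0)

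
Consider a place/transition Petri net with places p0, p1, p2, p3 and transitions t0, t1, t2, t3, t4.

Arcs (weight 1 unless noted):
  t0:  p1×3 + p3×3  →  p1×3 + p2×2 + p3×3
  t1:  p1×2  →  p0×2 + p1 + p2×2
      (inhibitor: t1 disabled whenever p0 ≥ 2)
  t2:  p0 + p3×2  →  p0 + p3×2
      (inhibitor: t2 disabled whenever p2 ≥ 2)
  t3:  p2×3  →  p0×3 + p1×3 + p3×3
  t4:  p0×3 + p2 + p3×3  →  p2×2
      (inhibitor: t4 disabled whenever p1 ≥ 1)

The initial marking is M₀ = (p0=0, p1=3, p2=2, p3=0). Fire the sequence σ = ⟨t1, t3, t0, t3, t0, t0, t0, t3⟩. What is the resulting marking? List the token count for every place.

step 1: fire t1:  (p0=0, p1=3, p2=2, p3=0) → (p0=2, p1=2, p2=4, p3=0)
step 2: fire t3:  (p0=2, p1=2, p2=4, p3=0) → (p0=5, p1=5, p2=1, p3=3)
step 3: fire t0:  (p0=5, p1=5, p2=1, p3=3) → (p0=5, p1=5, p2=3, p3=3)
step 4: fire t3:  (p0=5, p1=5, p2=3, p3=3) → (p0=8, p1=8, p2=0, p3=6)
step 5: fire t0:  (p0=8, p1=8, p2=0, p3=6) → (p0=8, p1=8, p2=2, p3=6)
step 6: fire t0:  (p0=8, p1=8, p2=2, p3=6) → (p0=8, p1=8, p2=4, p3=6)
step 7: fire t0:  (p0=8, p1=8, p2=4, p3=6) → (p0=8, p1=8, p2=6, p3=6)
step 8: fire t3:  (p0=8, p1=8, p2=6, p3=6) → (p0=11, p1=11, p2=3, p3=9)

(p0=11, p1=11, p2=3, p3=9)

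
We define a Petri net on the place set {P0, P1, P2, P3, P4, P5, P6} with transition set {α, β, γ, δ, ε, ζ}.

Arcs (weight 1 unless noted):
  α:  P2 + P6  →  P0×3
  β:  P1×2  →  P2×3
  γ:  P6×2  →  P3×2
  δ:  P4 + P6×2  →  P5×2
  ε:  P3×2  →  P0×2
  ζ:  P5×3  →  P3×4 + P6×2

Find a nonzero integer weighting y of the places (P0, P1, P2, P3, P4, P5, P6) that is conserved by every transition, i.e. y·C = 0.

y = (P0:1, P1:3, P2:2, P3:1, P4:2, P5:2, P6:1)

Incidence matrix C (rows=places, cols=transitions):
        α    β    γ    δ    ε    ζ
   P0   3    0    0    0    2    0
   P1   0   -2    0    0    0    0
   P2  -1    3    0    0    0    0
   P3   0    0    2    0   -2    4
   P4   0    0    0   -1    0    0
   P5   0    0    0    2    0   -3
   P6  -1    0   -2   -2    0    2

Candidate y = [1, 3, 2, 1, 2, 2, 1]; check y·C column-wise:
  col α: 1·3 + 3·0 + 2·-1 + 1·0 + 2·0 + 2·0 + 1·-1 = 0
  col β: 1·0 + 3·-2 + 2·3 + 1·0 + 2·0 + 2·0 + 1·0 = 0
  col γ: 1·0 + 3·0 + 2·0 + 1·2 + 2·0 + 2·0 + 1·-2 = 0
  col δ: 1·0 + 3·0 + 2·0 + 1·0 + 2·-1 + 2·2 + 1·-2 = 0
  col ε: 1·2 + 3·0 + 2·0 + 1·-2 + 2·0 + 2·0 + 1·0 = 0
  col ζ: 1·0 + 3·0 + 2·0 + 1·4 + 2·0 + 2·-3 + 1·2 = 0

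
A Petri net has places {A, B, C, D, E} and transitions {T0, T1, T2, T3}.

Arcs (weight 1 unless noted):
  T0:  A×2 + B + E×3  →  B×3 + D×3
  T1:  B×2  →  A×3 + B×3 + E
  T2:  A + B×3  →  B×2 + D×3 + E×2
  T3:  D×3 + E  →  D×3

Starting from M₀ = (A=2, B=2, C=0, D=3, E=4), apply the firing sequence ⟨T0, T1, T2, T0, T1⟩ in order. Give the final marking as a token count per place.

step 1: fire T0:  (A=2, B=2, C=0, D=3, E=4) → (A=0, B=4, C=0, D=6, E=1)
step 2: fire T1:  (A=0, B=4, C=0, D=6, E=1) → (A=3, B=5, C=0, D=6, E=2)
step 3: fire T2:  (A=3, B=5, C=0, D=6, E=2) → (A=2, B=4, C=0, D=9, E=4)
step 4: fire T0:  (A=2, B=4, C=0, D=9, E=4) → (A=0, B=6, C=0, D=12, E=1)
step 5: fire T1:  (A=0, B=6, C=0, D=12, E=1) → (A=3, B=7, C=0, D=12, E=2)

(A=3, B=7, C=0, D=12, E=2)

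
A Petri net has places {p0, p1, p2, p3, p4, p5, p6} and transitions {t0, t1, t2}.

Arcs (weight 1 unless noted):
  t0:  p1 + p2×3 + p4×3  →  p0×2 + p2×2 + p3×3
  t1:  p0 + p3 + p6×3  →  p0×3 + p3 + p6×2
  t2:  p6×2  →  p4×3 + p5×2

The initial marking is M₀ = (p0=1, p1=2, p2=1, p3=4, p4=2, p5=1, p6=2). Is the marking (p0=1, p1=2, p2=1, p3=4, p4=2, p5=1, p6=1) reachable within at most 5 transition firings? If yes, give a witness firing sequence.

NO — not reachable within 5 firings

depth 0: 1 marking
depth 1: 2 markings reached so far
depth 2: 2 markings reached so far
(frontier empty at depth 2; search complete)
target is not among the 2 markings reachable within 5 steps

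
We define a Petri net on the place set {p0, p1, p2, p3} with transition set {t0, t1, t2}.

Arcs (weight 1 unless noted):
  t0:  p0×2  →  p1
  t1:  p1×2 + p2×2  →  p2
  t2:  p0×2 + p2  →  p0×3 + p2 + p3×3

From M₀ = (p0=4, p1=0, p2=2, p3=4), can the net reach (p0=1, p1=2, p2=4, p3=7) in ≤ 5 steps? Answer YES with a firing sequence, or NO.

NO — not reachable within 5 firings

depth 0: 1 marking
depth 1: 3 markings reached so far
depth 2: 6 markings reached so far
depth 3: 10 markings reached so far
depth 4: 14 markings reached so far
depth 5: 19 markings reached so far
target is not among the 19 markings reachable within 5 steps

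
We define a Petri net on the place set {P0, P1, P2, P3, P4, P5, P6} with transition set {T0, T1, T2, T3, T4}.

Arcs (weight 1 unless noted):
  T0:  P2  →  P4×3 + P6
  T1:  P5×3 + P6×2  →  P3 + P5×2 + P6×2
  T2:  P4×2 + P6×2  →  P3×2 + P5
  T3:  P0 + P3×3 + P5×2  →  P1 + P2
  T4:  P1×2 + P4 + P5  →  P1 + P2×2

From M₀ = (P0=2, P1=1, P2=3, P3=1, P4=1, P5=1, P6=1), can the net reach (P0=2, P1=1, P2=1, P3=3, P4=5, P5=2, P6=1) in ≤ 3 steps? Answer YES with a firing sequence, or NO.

YES — reachable via ⟨T0, T0, T2⟩ (3 firings)

step 1: fire T0:  (P0=2, P1=1, P2=3, P3=1, P4=1, P5=1, P6=1) → (P0=2, P1=1, P2=2, P3=1, P4=4, P5=1, P6=2)
step 2: fire T0:  (P0=2, P1=1, P2=2, P3=1, P4=4, P5=1, P6=2) → (P0=2, P1=1, P2=1, P3=1, P4=7, P5=1, P6=3)
step 3: fire T2:  (P0=2, P1=1, P2=1, P3=1, P4=7, P5=1, P6=3) → (P0=2, P1=1, P2=1, P3=3, P4=5, P5=2, P6=1)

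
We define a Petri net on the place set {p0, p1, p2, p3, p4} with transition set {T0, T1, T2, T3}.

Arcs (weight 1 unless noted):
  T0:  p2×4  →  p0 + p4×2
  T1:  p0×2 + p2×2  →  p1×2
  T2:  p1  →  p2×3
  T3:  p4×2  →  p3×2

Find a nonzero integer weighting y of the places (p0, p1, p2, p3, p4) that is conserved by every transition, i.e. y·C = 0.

y = (p0:2, p1:3, p2:1, p3:1, p4:1)

Incidence matrix C (rows=places, cols=transitions):
       T0   T1   T2   T3
   p0   1   -2    0    0
   p1   0    2   -1    0
   p2  -4   -2    3    0
   p3   0    0    0    2
   p4   2    0    0   -2

Candidate y = [2, 3, 1, 1, 1]; check y·C column-wise:
  col T0: 2·1 + 3·0 + 1·-4 + 1·0 + 1·2 = 0
  col T1: 2·-2 + 3·2 + 1·-2 + 1·0 + 1·0 = 0
  col T2: 2·0 + 3·-1 + 1·3 + 1·0 + 1·0 = 0
  col T3: 2·0 + 3·0 + 1·0 + 1·2 + 1·-2 = 0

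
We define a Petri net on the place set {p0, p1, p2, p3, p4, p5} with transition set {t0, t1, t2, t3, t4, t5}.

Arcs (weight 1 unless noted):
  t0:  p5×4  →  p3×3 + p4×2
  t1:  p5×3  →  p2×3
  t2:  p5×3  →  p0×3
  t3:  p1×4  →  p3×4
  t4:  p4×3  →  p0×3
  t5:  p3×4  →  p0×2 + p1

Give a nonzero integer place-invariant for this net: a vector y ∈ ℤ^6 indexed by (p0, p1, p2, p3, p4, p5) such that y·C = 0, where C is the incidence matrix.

Incidence matrix C (rows=places, cols=transitions):
       t0   t1   t2   t3   t4   t5
   p0   0    0    3    0    3    2
   p1   0    0    0   -4    0    1
   p2   0    3    0    0    0    0
   p3   3    0    0    4    0   -4
   p4   2    0    0    0   -3    0
   p5  -4   -3   -3    0    0    0

Candidate y = [3, 2, 3, 2, 3, 3]; check y·C column-wise:
  col t0: 3·0 + 2·0 + 3·0 + 2·3 + 3·2 + 3·-4 = 0
  col t1: 3·0 + 2·0 + 3·3 + 2·0 + 3·0 + 3·-3 = 0
  col t2: 3·3 + 2·0 + 3·0 + 2·0 + 3·0 + 3·-3 = 0
  col t3: 3·0 + 2·-4 + 3·0 + 2·4 + 3·0 + 3·0 = 0
  col t4: 3·3 + 2·0 + 3·0 + 2·0 + 3·-3 + 3·0 = 0
  col t5: 3·2 + 2·1 + 3·0 + 2·-4 + 3·0 + 3·0 = 0

y = (p0:3, p1:2, p2:3, p3:2, p4:3, p5:3)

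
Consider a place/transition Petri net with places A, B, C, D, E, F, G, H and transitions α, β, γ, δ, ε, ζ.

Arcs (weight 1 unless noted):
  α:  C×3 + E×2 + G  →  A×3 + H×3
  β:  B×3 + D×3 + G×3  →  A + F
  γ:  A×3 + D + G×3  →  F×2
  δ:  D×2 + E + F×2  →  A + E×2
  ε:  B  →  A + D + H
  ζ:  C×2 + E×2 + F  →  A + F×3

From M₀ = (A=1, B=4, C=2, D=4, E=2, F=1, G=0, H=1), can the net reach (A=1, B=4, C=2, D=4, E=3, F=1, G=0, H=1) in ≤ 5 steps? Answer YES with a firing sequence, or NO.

NO — not reachable within 5 firings

depth 0: 1 marking
depth 1: 3 markings reached so far
depth 2: 5 markings reached so far
depth 3: 7 markings reached so far
depth 4: 9 markings reached so far
depth 5: 10 markings reached so far
target is not among the 10 markings reachable within 5 steps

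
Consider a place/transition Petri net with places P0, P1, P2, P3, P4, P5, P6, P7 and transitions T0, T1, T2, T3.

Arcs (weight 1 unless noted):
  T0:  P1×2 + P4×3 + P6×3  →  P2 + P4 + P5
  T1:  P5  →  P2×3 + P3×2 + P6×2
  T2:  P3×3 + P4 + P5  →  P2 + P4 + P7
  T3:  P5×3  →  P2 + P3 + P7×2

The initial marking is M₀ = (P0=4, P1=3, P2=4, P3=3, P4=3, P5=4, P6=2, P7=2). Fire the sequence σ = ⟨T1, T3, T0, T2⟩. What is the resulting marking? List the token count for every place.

step 1: fire T1:  (P0=4, P1=3, P2=4, P3=3, P4=3, P5=4, P6=2, P7=2) → (P0=4, P1=3, P2=7, P3=5, P4=3, P5=3, P6=4, P7=2)
step 2: fire T3:  (P0=4, P1=3, P2=7, P3=5, P4=3, P5=3, P6=4, P7=2) → (P0=4, P1=3, P2=8, P3=6, P4=3, P5=0, P6=4, P7=4)
step 3: fire T0:  (P0=4, P1=3, P2=8, P3=6, P4=3, P5=0, P6=4, P7=4) → (P0=4, P1=1, P2=9, P3=6, P4=1, P5=1, P6=1, P7=4)
step 4: fire T2:  (P0=4, P1=1, P2=9, P3=6, P4=1, P5=1, P6=1, P7=4) → (P0=4, P1=1, P2=10, P3=3, P4=1, P5=0, P6=1, P7=5)

(P0=4, P1=1, P2=10, P3=3, P4=1, P5=0, P6=1, P7=5)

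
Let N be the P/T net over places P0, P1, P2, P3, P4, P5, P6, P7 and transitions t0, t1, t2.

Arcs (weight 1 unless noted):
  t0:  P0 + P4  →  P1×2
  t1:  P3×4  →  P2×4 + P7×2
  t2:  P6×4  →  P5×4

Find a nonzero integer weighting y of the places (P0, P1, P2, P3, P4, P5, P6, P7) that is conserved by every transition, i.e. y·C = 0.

Incidence matrix C (rows=places, cols=transitions):
       t0   t1   t2
   P0  -1    0    0
   P1   2    0    0
   P2   0    4    0
   P3   0   -4    0
   P4  -1    0    0
   P5   0    0    4
   P6   0    0   -4
   P7   0    2    0

Candidate y = [2, 1, 0, 0, 0, 0, 0, 0]; check y·C column-wise:
  col t0: 2·-1 + 1·2 + 0·-1 = 0
  col t1: 2·0 + 1·0 + 0·4 + 0·-4 + 0·2 = 0
  col t2: 2·0 + 1·0 + 0·4 + 0·-4 = 0

y = (P0:2, P1:1, P2:0, P3:0, P4:0, P5:0, P6:0, P7:0)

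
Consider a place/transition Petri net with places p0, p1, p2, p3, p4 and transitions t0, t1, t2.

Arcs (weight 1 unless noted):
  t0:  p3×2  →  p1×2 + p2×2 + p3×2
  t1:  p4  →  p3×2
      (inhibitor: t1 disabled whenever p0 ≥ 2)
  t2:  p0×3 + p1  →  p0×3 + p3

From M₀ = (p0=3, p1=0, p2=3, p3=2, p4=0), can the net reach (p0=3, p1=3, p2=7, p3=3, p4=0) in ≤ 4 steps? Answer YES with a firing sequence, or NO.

YES — reachable via ⟨t0, t0, t2⟩ (3 firings)

step 1: fire t0:  (p0=3, p1=0, p2=3, p3=2, p4=0) → (p0=3, p1=2, p2=5, p3=2, p4=0)
step 2: fire t0:  (p0=3, p1=2, p2=5, p3=2, p4=0) → (p0=3, p1=4, p2=7, p3=2, p4=0)
step 3: fire t2:  (p0=3, p1=4, p2=7, p3=2, p4=0) → (p0=3, p1=3, p2=7, p3=3, p4=0)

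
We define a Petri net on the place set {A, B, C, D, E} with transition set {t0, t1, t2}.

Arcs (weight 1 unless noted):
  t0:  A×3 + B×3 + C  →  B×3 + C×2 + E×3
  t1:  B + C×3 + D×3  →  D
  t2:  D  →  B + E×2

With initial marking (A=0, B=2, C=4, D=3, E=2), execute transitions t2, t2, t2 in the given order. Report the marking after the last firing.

(A=0, B=5, C=4, D=0, E=8)

step 1: fire t2:  (A=0, B=2, C=4, D=3, E=2) → (A=0, B=3, C=4, D=2, E=4)
step 2: fire t2:  (A=0, B=3, C=4, D=2, E=4) → (A=0, B=4, C=4, D=1, E=6)
step 3: fire t2:  (A=0, B=4, C=4, D=1, E=6) → (A=0, B=5, C=4, D=0, E=8)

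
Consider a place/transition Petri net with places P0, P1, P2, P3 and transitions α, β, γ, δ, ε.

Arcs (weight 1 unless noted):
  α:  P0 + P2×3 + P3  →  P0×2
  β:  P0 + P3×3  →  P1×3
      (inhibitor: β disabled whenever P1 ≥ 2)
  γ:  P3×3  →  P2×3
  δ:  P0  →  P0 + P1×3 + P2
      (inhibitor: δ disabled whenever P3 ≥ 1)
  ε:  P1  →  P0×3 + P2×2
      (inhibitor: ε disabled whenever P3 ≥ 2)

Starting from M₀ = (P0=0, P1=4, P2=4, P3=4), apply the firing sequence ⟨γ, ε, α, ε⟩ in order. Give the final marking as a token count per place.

(P0=7, P1=2, P2=8, P3=0)

step 1: fire γ:  (P0=0, P1=4, P2=4, P3=4) → (P0=0, P1=4, P2=7, P3=1)
step 2: fire ε:  (P0=0, P1=4, P2=7, P3=1) → (P0=3, P1=3, P2=9, P3=1)
step 3: fire α:  (P0=3, P1=3, P2=9, P3=1) → (P0=4, P1=3, P2=6, P3=0)
step 4: fire ε:  (P0=4, P1=3, P2=6, P3=0) → (P0=7, P1=2, P2=8, P3=0)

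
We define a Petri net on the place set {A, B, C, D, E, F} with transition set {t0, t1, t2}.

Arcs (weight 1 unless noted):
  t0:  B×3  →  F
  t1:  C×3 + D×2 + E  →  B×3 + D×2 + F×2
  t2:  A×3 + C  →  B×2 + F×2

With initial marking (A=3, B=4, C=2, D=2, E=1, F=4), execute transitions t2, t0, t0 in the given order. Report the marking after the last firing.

step 1: fire t2:  (A=3, B=4, C=2, D=2, E=1, F=4) → (A=0, B=6, C=1, D=2, E=1, F=6)
step 2: fire t0:  (A=0, B=6, C=1, D=2, E=1, F=6) → (A=0, B=3, C=1, D=2, E=1, F=7)
step 3: fire t0:  (A=0, B=3, C=1, D=2, E=1, F=7) → (A=0, B=0, C=1, D=2, E=1, F=8)

(A=0, B=0, C=1, D=2, E=1, F=8)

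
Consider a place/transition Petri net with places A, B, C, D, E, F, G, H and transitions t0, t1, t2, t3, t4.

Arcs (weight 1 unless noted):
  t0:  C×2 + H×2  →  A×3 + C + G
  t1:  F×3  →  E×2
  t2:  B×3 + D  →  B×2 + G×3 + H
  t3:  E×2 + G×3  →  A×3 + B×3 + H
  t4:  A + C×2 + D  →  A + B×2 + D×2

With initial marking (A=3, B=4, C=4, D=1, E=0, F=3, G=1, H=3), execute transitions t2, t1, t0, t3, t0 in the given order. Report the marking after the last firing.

(A=12, B=6, C=2, D=0, E=0, F=0, G=3, H=1)

step 1: fire t2:  (A=3, B=4, C=4, D=1, E=0, F=3, G=1, H=3) → (A=3, B=3, C=4, D=0, E=0, F=3, G=4, H=4)
step 2: fire t1:  (A=3, B=3, C=4, D=0, E=0, F=3, G=4, H=4) → (A=3, B=3, C=4, D=0, E=2, F=0, G=4, H=4)
step 3: fire t0:  (A=3, B=3, C=4, D=0, E=2, F=0, G=4, H=4) → (A=6, B=3, C=3, D=0, E=2, F=0, G=5, H=2)
step 4: fire t3:  (A=6, B=3, C=3, D=0, E=2, F=0, G=5, H=2) → (A=9, B=6, C=3, D=0, E=0, F=0, G=2, H=3)
step 5: fire t0:  (A=9, B=6, C=3, D=0, E=0, F=0, G=2, H=3) → (A=12, B=6, C=2, D=0, E=0, F=0, G=3, H=1)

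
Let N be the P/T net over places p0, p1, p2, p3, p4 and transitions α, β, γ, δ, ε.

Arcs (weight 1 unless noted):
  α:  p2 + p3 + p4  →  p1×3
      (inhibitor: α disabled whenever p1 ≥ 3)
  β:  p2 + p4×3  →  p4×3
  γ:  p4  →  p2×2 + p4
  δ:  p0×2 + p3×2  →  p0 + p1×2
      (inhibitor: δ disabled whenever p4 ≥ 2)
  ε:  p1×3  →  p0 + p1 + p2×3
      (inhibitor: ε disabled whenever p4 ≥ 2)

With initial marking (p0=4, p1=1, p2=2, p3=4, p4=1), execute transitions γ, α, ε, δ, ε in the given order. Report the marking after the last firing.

(p0=5, p1=2, p2=9, p3=1, p4=0)

step 1: fire γ:  (p0=4, p1=1, p2=2, p3=4, p4=1) → (p0=4, p1=1, p2=4, p3=4, p4=1)
step 2: fire α:  (p0=4, p1=1, p2=4, p3=4, p4=1) → (p0=4, p1=4, p2=3, p3=3, p4=0)
step 3: fire ε:  (p0=4, p1=4, p2=3, p3=3, p4=0) → (p0=5, p1=2, p2=6, p3=3, p4=0)
step 4: fire δ:  (p0=5, p1=2, p2=6, p3=3, p4=0) → (p0=4, p1=4, p2=6, p3=1, p4=0)
step 5: fire ε:  (p0=4, p1=4, p2=6, p3=1, p4=0) → (p0=5, p1=2, p2=9, p3=1, p4=0)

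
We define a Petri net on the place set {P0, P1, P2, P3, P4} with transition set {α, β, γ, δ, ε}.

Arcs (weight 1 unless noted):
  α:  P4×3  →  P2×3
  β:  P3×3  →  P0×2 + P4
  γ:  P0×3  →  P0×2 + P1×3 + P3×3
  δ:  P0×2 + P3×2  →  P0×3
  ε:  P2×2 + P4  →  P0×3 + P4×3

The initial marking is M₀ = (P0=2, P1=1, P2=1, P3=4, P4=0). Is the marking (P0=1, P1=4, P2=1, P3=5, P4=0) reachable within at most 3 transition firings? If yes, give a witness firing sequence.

depth 0: 1 marking
depth 1: 3 markings reached so far
depth 2: 6 markings reached so far
depth 3: 10 markings reached so far
target is not among the 10 markings reachable within 3 steps

NO — not reachable within 3 firings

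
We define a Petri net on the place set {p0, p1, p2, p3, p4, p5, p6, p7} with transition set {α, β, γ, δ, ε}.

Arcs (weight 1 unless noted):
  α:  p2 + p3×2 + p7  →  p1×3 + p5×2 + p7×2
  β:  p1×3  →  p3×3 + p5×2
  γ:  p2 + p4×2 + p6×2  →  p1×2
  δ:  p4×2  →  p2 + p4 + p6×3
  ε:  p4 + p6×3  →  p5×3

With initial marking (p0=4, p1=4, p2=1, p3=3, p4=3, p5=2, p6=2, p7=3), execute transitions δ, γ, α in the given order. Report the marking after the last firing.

step 1: fire δ:  (p0=4, p1=4, p2=1, p3=3, p4=3, p5=2, p6=2, p7=3) → (p0=4, p1=4, p2=2, p3=3, p4=2, p5=2, p6=5, p7=3)
step 2: fire γ:  (p0=4, p1=4, p2=2, p3=3, p4=2, p5=2, p6=5, p7=3) → (p0=4, p1=6, p2=1, p3=3, p4=0, p5=2, p6=3, p7=3)
step 3: fire α:  (p0=4, p1=6, p2=1, p3=3, p4=0, p5=2, p6=3, p7=3) → (p0=4, p1=9, p2=0, p3=1, p4=0, p5=4, p6=3, p7=4)

(p0=4, p1=9, p2=0, p3=1, p4=0, p5=4, p6=3, p7=4)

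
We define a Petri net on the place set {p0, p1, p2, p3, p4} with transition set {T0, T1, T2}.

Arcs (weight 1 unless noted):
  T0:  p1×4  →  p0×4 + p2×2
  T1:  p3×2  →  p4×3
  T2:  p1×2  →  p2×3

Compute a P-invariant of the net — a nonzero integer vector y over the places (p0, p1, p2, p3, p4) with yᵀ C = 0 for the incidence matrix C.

y = (p0:2, p1:3, p2:2, p3:0, p4:0)

Incidence matrix C (rows=places, cols=transitions):
       T0   T1   T2
   p0   4    0    0
   p1  -4    0   -2
   p2   2    0    3
   p3   0   -2    0
   p4   0    3    0

Candidate y = [2, 3, 2, 0, 0]; check y·C column-wise:
  col T0: 2·4 + 3·-4 + 2·2 = 0
  col T1: 2·0 + 3·0 + 2·0 + 0·-2 + 0·3 = 0
  col T2: 2·0 + 3·-2 + 2·3 = 0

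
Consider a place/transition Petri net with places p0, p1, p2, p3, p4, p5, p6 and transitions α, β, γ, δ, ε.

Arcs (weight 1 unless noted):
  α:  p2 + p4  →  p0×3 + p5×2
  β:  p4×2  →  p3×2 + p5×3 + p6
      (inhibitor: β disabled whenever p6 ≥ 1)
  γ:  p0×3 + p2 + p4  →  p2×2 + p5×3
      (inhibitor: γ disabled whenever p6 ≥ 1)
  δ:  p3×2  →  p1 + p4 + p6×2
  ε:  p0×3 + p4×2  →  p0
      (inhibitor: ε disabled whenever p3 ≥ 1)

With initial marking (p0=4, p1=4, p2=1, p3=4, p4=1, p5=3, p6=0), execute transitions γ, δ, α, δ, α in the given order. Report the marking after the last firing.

step 1: fire γ:  (p0=4, p1=4, p2=1, p3=4, p4=1, p5=3, p6=0) → (p0=1, p1=4, p2=2, p3=4, p4=0, p5=6, p6=0)
step 2: fire δ:  (p0=1, p1=4, p2=2, p3=4, p4=0, p5=6, p6=0) → (p0=1, p1=5, p2=2, p3=2, p4=1, p5=6, p6=2)
step 3: fire α:  (p0=1, p1=5, p2=2, p3=2, p4=1, p5=6, p6=2) → (p0=4, p1=5, p2=1, p3=2, p4=0, p5=8, p6=2)
step 4: fire δ:  (p0=4, p1=5, p2=1, p3=2, p4=0, p5=8, p6=2) → (p0=4, p1=6, p2=1, p3=0, p4=1, p5=8, p6=4)
step 5: fire α:  (p0=4, p1=6, p2=1, p3=0, p4=1, p5=8, p6=4) → (p0=7, p1=6, p2=0, p3=0, p4=0, p5=10, p6=4)

(p0=7, p1=6, p2=0, p3=0, p4=0, p5=10, p6=4)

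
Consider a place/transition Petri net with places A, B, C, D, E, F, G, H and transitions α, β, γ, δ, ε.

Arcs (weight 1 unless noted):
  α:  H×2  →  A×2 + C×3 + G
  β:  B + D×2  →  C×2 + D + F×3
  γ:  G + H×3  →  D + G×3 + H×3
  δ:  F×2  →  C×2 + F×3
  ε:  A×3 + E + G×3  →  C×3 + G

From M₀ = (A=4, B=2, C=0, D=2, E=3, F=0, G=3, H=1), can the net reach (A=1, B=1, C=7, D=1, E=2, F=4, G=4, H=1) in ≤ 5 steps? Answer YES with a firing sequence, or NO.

NO — not reachable within 5 firings

depth 0: 1 marking
depth 1: 3 markings reached so far
depth 2: 5 markings reached so far
depth 3: 7 markings reached so far
depth 4: 9 markings reached so far
depth 5: 11 markings reached so far
target is not among the 11 markings reachable within 5 steps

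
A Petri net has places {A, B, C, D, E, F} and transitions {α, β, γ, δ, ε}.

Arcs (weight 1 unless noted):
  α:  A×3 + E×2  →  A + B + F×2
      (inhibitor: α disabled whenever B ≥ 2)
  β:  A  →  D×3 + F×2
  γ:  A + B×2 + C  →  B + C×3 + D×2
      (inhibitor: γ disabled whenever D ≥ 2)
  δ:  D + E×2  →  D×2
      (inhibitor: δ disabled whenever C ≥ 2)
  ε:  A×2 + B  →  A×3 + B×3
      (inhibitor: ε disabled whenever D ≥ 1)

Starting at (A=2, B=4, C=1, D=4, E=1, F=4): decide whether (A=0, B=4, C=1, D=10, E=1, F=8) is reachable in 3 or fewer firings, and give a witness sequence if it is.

step 1: fire β:  (A=2, B=4, C=1, D=4, E=1, F=4) → (A=1, B=4, C=1, D=7, E=1, F=6)
step 2: fire β:  (A=1, B=4, C=1, D=7, E=1, F=6) → (A=0, B=4, C=1, D=10, E=1, F=8)

YES — reachable via ⟨β, β⟩ (2 firings)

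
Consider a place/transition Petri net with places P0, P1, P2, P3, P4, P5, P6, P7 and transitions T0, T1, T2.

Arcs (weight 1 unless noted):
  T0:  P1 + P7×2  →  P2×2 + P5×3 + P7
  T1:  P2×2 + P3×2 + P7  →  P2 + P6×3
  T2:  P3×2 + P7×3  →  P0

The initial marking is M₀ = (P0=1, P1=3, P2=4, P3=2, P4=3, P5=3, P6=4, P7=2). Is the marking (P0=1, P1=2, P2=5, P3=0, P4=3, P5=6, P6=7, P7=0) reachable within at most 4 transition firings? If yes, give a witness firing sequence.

YES — reachable via ⟨T0, T1⟩ (2 firings)

step 1: fire T0:  (P0=1, P1=3, P2=4, P3=2, P4=3, P5=3, P6=4, P7=2) → (P0=1, P1=2, P2=6, P3=2, P4=3, P5=6, P6=4, P7=1)
step 2: fire T1:  (P0=1, P1=2, P2=6, P3=2, P4=3, P5=6, P6=4, P7=1) → (P0=1, P1=2, P2=5, P3=0, P4=3, P5=6, P6=7, P7=0)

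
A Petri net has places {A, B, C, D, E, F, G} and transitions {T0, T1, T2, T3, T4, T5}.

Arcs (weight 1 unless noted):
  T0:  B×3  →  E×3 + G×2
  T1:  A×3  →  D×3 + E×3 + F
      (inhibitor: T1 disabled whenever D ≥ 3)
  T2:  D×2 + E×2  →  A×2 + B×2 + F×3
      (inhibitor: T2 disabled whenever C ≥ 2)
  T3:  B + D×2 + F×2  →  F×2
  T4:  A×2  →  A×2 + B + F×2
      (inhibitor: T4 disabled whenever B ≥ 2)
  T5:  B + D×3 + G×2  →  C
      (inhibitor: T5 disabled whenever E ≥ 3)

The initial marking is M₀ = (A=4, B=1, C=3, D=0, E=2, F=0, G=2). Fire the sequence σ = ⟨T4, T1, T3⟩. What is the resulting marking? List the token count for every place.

(A=1, B=1, C=3, D=1, E=5, F=3, G=2)

step 1: fire T4:  (A=4, B=1, C=3, D=0, E=2, F=0, G=2) → (A=4, B=2, C=3, D=0, E=2, F=2, G=2)
step 2: fire T1:  (A=4, B=2, C=3, D=0, E=2, F=2, G=2) → (A=1, B=2, C=3, D=3, E=5, F=3, G=2)
step 3: fire T3:  (A=1, B=2, C=3, D=3, E=5, F=3, G=2) → (A=1, B=1, C=3, D=1, E=5, F=3, G=2)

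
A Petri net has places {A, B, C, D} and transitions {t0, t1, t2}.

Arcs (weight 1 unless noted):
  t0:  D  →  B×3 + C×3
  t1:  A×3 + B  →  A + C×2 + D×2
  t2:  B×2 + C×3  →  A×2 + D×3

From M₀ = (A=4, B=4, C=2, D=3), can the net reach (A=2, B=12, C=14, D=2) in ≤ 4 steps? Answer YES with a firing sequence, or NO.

NO — not reachable within 4 firings

depth 0: 1 marking
depth 1: 3 markings reached so far
depth 2: 7 markings reached so far
depth 3: 12 markings reached so far
depth 4: 18 markings reached so far
target is not among the 18 markings reachable within 4 steps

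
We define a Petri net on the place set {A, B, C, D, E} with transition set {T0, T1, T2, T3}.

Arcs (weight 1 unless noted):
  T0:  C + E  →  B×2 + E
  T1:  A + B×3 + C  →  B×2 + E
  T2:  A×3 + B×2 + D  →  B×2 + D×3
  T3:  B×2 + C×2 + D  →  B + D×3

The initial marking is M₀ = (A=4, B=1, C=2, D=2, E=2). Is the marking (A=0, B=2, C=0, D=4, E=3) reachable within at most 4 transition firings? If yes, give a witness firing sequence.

YES — reachable via ⟨T0, T1, T2⟩ (3 firings)

step 1: fire T0:  (A=4, B=1, C=2, D=2, E=2) → (A=4, B=3, C=1, D=2, E=2)
step 2: fire T1:  (A=4, B=3, C=1, D=2, E=2) → (A=3, B=2, C=0, D=2, E=3)
step 3: fire T2:  (A=3, B=2, C=0, D=2, E=3) → (A=0, B=2, C=0, D=4, E=3)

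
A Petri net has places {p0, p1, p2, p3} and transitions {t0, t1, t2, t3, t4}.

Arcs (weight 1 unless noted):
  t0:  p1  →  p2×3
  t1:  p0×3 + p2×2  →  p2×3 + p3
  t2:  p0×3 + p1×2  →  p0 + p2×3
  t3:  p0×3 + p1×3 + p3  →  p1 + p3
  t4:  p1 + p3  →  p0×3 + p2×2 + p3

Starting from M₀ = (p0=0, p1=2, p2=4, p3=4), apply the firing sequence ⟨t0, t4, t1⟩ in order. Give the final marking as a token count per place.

(p0=0, p1=0, p2=10, p3=5)

step 1: fire t0:  (p0=0, p1=2, p2=4, p3=4) → (p0=0, p1=1, p2=7, p3=4)
step 2: fire t4:  (p0=0, p1=1, p2=7, p3=4) → (p0=3, p1=0, p2=9, p3=4)
step 3: fire t1:  (p0=3, p1=0, p2=9, p3=4) → (p0=0, p1=0, p2=10, p3=5)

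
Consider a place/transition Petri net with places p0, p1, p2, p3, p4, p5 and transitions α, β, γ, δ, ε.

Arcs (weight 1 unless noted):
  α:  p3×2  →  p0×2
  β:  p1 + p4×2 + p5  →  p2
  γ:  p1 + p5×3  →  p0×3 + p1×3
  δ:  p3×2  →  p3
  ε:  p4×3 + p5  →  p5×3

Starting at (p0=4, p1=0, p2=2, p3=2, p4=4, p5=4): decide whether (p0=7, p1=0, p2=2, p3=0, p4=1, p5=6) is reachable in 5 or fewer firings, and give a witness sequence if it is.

NO — not reachable within 5 firings

depth 0: 1 marking
depth 1: 4 markings reached so far
depth 2: 6 markings reached so far
depth 3: 6 markings reached so far
(frontier empty at depth 3; search complete)
target is not among the 6 markings reachable within 5 steps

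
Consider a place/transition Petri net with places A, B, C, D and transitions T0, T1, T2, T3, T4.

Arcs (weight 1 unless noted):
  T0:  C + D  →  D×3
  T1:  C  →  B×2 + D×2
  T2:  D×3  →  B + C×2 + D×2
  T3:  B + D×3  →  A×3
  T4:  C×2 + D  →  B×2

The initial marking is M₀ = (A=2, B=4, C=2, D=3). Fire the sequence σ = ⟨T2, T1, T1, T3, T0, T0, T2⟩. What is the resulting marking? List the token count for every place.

(A=5, B=9, C=2, D=6)

step 1: fire T2:  (A=2, B=4, C=2, D=3) → (A=2, B=5, C=4, D=2)
step 2: fire T1:  (A=2, B=5, C=4, D=2) → (A=2, B=7, C=3, D=4)
step 3: fire T1:  (A=2, B=7, C=3, D=4) → (A=2, B=9, C=2, D=6)
step 4: fire T3:  (A=2, B=9, C=2, D=6) → (A=5, B=8, C=2, D=3)
step 5: fire T0:  (A=5, B=8, C=2, D=3) → (A=5, B=8, C=1, D=5)
step 6: fire T0:  (A=5, B=8, C=1, D=5) → (A=5, B=8, C=0, D=7)
step 7: fire T2:  (A=5, B=8, C=0, D=7) → (A=5, B=9, C=2, D=6)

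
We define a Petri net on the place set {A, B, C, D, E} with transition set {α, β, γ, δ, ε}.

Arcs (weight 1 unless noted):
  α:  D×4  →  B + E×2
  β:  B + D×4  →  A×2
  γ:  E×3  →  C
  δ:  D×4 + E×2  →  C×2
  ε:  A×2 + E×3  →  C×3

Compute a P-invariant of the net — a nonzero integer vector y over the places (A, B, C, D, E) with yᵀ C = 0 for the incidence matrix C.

y = (A:3, B:2, C:3, D:1, E:1)

Incidence matrix C (rows=places, cols=transitions):
        α    β    γ    δ    ε
    A   0    2    0    0   -2
    B   1   -1    0    0    0
    C   0    0    1    2    3
    D  -4   -4    0   -4    0
    E   2    0   -3   -2   -3

Candidate y = [3, 2, 3, 1, 1]; check y·C column-wise:
  col α: 3·0 + 2·1 + 3·0 + 1·-4 + 1·2 = 0
  col β: 3·2 + 2·-1 + 3·0 + 1·-4 + 1·0 = 0
  col γ: 3·0 + 2·0 + 3·1 + 1·0 + 1·-3 = 0
  col δ: 3·0 + 2·0 + 3·2 + 1·-4 + 1·-2 = 0
  col ε: 3·-2 + 2·0 + 3·3 + 1·0 + 1·-3 = 0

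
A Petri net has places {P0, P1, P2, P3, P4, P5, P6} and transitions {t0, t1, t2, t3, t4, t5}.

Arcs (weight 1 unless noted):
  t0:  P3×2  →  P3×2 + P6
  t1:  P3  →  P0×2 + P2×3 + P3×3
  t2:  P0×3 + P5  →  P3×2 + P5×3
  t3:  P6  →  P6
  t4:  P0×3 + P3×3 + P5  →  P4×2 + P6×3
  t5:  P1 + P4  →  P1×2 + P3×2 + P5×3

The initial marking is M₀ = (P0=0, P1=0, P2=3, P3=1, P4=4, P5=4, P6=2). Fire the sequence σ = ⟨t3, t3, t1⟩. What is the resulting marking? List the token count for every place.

(P0=2, P1=0, P2=6, P3=3, P4=4, P5=4, P6=2)

step 1: fire t3:  (P0=0, P1=0, P2=3, P3=1, P4=4, P5=4, P6=2) → (P0=0, P1=0, P2=3, P3=1, P4=4, P5=4, P6=2)
step 2: fire t3:  (P0=0, P1=0, P2=3, P3=1, P4=4, P5=4, P6=2) → (P0=0, P1=0, P2=3, P3=1, P4=4, P5=4, P6=2)
step 3: fire t1:  (P0=0, P1=0, P2=3, P3=1, P4=4, P5=4, P6=2) → (P0=2, P1=0, P2=6, P3=3, P4=4, P5=4, P6=2)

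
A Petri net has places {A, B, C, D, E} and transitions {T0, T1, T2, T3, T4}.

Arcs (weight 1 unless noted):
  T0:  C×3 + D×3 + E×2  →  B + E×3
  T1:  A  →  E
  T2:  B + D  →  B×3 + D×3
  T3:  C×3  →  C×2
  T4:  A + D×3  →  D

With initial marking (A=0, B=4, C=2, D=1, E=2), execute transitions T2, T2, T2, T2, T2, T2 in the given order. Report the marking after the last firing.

(A=0, B=16, C=2, D=13, E=2)

step 1: fire T2:  (A=0, B=4, C=2, D=1, E=2) → (A=0, B=6, C=2, D=3, E=2)
step 2: fire T2:  (A=0, B=6, C=2, D=3, E=2) → (A=0, B=8, C=2, D=5, E=2)
step 3: fire T2:  (A=0, B=8, C=2, D=5, E=2) → (A=0, B=10, C=2, D=7, E=2)
step 4: fire T2:  (A=0, B=10, C=2, D=7, E=2) → (A=0, B=12, C=2, D=9, E=2)
step 5: fire T2:  (A=0, B=12, C=2, D=9, E=2) → (A=0, B=14, C=2, D=11, E=2)
step 6: fire T2:  (A=0, B=14, C=2, D=11, E=2) → (A=0, B=16, C=2, D=13, E=2)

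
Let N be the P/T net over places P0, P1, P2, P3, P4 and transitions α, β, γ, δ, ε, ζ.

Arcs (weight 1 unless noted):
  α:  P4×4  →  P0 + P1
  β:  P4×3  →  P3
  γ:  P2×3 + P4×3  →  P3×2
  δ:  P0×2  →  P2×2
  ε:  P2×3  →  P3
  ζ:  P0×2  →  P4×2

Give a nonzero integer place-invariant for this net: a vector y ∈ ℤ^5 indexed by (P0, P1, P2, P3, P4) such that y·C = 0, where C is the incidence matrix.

y = (P0:1, P1:3, P2:1, P3:3, P4:1)

Incidence matrix C (rows=places, cols=transitions):
        α    β    γ    δ    ε    ζ
   P0   1    0    0   -2    0   -2
   P1   1    0    0    0    0    0
   P2   0    0   -3    2   -3    0
   P3   0    1    2    0    1    0
   P4  -4   -3   -3    0    0    2

Candidate y = [1, 3, 1, 3, 1]; check y·C column-wise:
  col α: 1·1 + 3·1 + 1·0 + 3·0 + 1·-4 = 0
  col β: 1·0 + 3·0 + 1·0 + 3·1 + 1·-3 = 0
  col γ: 1·0 + 3·0 + 1·-3 + 3·2 + 1·-3 = 0
  col δ: 1·-2 + 3·0 + 1·2 + 3·0 + 1·0 = 0
  col ε: 1·0 + 3·0 + 1·-3 + 3·1 + 1·0 = 0
  col ζ: 1·-2 + 3·0 + 1·0 + 3·0 + 1·2 = 0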